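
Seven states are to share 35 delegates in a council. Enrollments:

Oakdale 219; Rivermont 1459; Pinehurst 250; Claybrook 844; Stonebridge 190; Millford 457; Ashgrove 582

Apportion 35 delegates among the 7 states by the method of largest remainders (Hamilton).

Standard divisor: 4001 ÷ 35 ≈ 114.314.
Standard quotas: Oakdale 1.916, Rivermont 12.763, Pinehurst 2.187, Claybrook 7.383, Stonebridge 1.662, Millford 3.998, Ashgrove 5.091.
Lower quotas: Oakdale 1, Rivermont 12, Pinehurst 2, Claybrook 7, Stonebridge 1, Millford 3, Ashgrove 5 (sum 31, leaving 4 seats).
Remainders in descending order: Millford 0.998, Oakdale 0.916, Rivermont 0.763, Stonebridge 0.662, Claybrook 0.383, Pinehurst 0.187, Ashgrove 0.091.
Largest remainders: Millford, Oakdale, Rivermont, Stonebridge receive the extra seats.

Oakdale 2; Rivermont 13; Pinehurst 2; Claybrook 7; Stonebridge 2; Millford 4; Ashgrove 5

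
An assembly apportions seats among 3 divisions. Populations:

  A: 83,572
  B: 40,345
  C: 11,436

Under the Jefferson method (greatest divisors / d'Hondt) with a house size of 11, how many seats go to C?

Standard divisor 135353/11 ≈ 12304.818; standard quotas: A 6.792, B 3.279, C 0.929.
Rounding down gives 6, 3, 0 = 9 seats, so the divisor must be adjusted.
With modified divisor 10900: modified quotas A 7.667, B 3.701, C 1.049.
Rounding down: A 7, B 3, C 1 (total 11).
C receives 1.

1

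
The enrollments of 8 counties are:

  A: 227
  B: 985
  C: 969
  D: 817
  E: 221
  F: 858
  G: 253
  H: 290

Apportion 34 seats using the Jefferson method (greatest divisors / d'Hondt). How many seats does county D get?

Standard divisor 4620/34 ≈ 135.882; standard quotas: A 1.671, B 7.249, C 7.131, D 6.013, E 1.626, F 6.314, G 1.862, H 2.134.
Rounding down gives 1, 7, 7, 6, 1, 6, 1, 2 = 31 seats, so the divisor must be adjusted.
With modified divisor 122: modified quotas A 1.861, B 8.074, C 7.943, D 6.697, E 1.811, F 7.033, G 2.074, H 2.377.
Rounding down: A 1, B 8, C 7, D 6, E 1, F 7, G 2, H 2 (total 34).
D receives 6.

6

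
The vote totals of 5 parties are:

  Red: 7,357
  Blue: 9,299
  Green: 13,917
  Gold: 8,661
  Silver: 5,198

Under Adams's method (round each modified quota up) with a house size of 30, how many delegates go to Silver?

4

Standard divisor 44432/30 ≈ 1481.067; standard quotas: Red 4.967, Blue 6.279, Green 9.397, Gold 5.848, Silver 3.510.
Rounding up gives 5, 7, 10, 6, 4 = 32 seats, so the divisor must be adjusted.
With modified divisor 1600: modified quotas Red 4.598, Blue 5.812, Green 8.698, Gold 5.413, Silver 3.249.
Rounding up: Red 5, Blue 6, Green 9, Gold 6, Silver 4 (total 30).
Silver receives 4.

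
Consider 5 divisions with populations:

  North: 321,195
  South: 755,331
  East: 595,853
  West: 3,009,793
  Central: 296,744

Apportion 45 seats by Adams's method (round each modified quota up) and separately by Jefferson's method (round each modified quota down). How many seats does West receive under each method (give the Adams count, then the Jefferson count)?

26 and 28

Adams: North 3, South 7, East 6, West 26, Central 3.
Jefferson: North 3, South 7, East 5, West 28, Central 2.
West gets 26 under Adams and 28 under Jefferson.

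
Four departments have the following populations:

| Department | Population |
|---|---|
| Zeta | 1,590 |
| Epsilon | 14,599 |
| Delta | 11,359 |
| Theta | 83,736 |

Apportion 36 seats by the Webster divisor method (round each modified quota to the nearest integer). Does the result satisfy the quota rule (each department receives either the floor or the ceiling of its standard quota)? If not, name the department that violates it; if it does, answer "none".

Standard quotas: Zeta 0.514, Epsilon 4.723, Delta 3.675, Theta 27.088.
Webster allocation: Zeta 1, Epsilon 5, Delta 4, Theta 26.
Theta has quota 27.088 (lower 27, upper 28) but receives 26 — outside the quota interval.

Theta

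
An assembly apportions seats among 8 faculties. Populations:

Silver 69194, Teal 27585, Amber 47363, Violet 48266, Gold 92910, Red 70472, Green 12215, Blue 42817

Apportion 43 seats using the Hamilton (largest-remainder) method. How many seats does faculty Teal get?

Standard divisor: 410822 ÷ 43 = 9554.
Standard quotas: Silver 7.2424, Teal 2.8873, Amber 4.9574, Violet 5.0519, Gold 9.7247, Red 7.3762, Green 1.2785, Blue 4.4816.
Lower quotas: Silver 7, Teal 2, Amber 4, Violet 5, Gold 9, Red 7, Green 1, Blue 4 (sum 39, leaving 4 seats).
Remainders in descending order: Amber 0.9574, Teal 0.8873, Gold 0.7247, Blue 0.4816, Red 0.3762, Green 0.2785, Silver 0.2424, Violet 0.0519.
Largest remainders: Amber, Teal, Gold, Blue receive the extra seats.
Teal receives 3.

3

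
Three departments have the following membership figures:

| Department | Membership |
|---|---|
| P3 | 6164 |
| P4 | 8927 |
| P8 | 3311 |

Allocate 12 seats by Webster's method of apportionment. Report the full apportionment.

Standard divisor 18402/12 ≈ 1533.5; standard quotas: P3 4.020, P4 5.821, P8 2.159.
Rounding to the nearest integer gives P3 4, P4 6, P8 2 — total 12, matching the house size, so no adjustment is needed.

P3 4; P4 6; P8 2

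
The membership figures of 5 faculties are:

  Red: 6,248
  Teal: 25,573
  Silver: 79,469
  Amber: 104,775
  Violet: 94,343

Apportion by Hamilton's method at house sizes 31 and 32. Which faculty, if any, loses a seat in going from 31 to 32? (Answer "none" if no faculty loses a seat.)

Teal

At 31 seats: Red 1, Teal 3, Silver 8, Amber 10, Violet 9.
At 32 seats: Red 1, Teal 2, Silver 8, Amber 11, Violet 10.
Teal drops from 3 to 2.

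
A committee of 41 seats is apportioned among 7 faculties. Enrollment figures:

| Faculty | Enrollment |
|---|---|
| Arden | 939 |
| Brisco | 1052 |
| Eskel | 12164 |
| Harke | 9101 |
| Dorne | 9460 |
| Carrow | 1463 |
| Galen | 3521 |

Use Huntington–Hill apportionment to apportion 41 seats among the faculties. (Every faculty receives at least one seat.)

With divisor 931: modified quotas Arden 1.009, Brisco 1.130, Eskel 13.066, Harke 9.776, Dorne 10.161, Carrow 1.571, Galen 3.782.
Geometric-mean thresholds: Arden √(1·2)=1.414, Brisco √(1·2)=1.414, Eskel √(13·14)=13.491, Harke √(9·10)=9.487, Dorne √(10·11)=10.488, Carrow √(1·2)=1.414, Galen √(3·4)=3.464.
Each quota rounded against its threshold gives Arden 1, Brisco 1, Eskel 13, Harke 10, Dorne 10, Carrow 2, Galen 4 (total 41).

Arden 1; Brisco 1; Eskel 13; Harke 10; Dorne 10; Carrow 2; Galen 4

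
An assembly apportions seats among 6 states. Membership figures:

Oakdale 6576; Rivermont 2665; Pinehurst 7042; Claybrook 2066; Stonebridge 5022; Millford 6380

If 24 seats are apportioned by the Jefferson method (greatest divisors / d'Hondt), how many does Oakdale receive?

Standard divisor 29751/24 ≈ 1239.625; standard quotas: Oakdale 5.305, Rivermont 2.150, Pinehurst 5.681, Claybrook 1.667, Stonebridge 4.051, Millford 5.147.
Rounding down gives 5, 2, 5, 1, 4, 5 = 22 seats, so the divisor must be adjusted.
With modified divisor 1080: modified quotas Oakdale 6.089, Rivermont 2.468, Pinehurst 6.520, Claybrook 1.913, Stonebridge 4.650, Millford 5.907.
Rounding down: Oakdale 6, Rivermont 2, Pinehurst 6, Claybrook 1, Stonebridge 4, Millford 5 (total 24).
Oakdale receives 6.

6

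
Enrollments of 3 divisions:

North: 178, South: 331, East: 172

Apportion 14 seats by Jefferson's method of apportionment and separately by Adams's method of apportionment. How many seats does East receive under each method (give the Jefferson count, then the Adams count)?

3 and 4

Jefferson: North 4, South 7, East 3.
Adams: North 4, South 6, East 4.
East gets 3 under Jefferson and 4 under Adams.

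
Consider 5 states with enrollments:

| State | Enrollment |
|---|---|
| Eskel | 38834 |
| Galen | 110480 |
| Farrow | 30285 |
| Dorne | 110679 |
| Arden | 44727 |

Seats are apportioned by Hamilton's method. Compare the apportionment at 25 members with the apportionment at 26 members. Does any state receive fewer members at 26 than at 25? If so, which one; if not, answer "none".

At 25 seats: Eskel 3, Galen 8, Farrow 2, Dorne 8, Arden 4.
At 26 seats: Eskel 3, Galen 9, Farrow 2, Dorne 9, Arden 3.
Arden drops from 4 to 3.

Arden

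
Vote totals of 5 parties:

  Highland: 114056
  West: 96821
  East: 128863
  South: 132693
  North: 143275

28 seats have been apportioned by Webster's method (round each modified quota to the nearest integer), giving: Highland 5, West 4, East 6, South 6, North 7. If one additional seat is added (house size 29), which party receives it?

Priority for the next seat is population ÷ (current seats + 0.5).
Priorities: Highland 20737.455, West 21515.778, East 19825.077, South 20414.308, North 19103.333.
Highest priority: West.

West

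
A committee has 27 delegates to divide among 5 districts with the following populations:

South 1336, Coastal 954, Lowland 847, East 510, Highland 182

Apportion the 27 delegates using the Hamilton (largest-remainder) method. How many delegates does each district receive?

The standard divisor is 3829/27 ≈ 141.815.
Standard quotas: South 9.421, Coastal 6.727, Lowland 5.973, East 3.596, Highland 1.283.
Lower quotas: South 9, Coastal 6, Lowland 5, East 3, Highland 1 (sum 24, leaving 3 seats).
Remainders in descending order: Lowland 0.973, Coastal 0.727, East 0.596, South 0.421, Highland 0.283.
The surplus seats go to Lowland, Coastal, East.

South 9, Coastal 7, Lowland 6, East 4, Highland 1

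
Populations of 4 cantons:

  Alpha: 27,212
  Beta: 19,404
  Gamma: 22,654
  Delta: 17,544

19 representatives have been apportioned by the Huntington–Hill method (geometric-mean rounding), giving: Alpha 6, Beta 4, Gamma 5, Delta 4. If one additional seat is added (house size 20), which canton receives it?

Beta

Priority for the next seat is population ÷ (√(s·(s+1))).
Priorities: Alpha 4198.903, Beta 4338.866, Gamma 4136.036, Delta 3922.958.
Highest priority: Beta.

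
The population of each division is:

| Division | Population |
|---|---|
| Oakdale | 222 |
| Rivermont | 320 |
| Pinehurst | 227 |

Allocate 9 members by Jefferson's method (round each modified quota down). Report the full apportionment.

Oakdale: 2; Rivermont: 4; Pinehurst: 3

Standard divisor 769/9 ≈ 85.444; standard quotas: Oakdale 2.598, Rivermont 3.745, Pinehurst 2.657.
Rounding down gives 2, 3, 2 = 7 seats, so the divisor must be adjusted.
With modified divisor 75: modified quotas Oakdale 2.960, Rivermont 4.267, Pinehurst 3.027.
Rounding down: Oakdale 2, Rivermont 4, Pinehurst 3 (total 9).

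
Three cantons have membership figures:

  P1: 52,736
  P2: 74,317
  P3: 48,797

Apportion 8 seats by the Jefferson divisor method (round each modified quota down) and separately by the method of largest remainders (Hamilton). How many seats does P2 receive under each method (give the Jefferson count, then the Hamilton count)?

Jefferson: P1 2, P2 4, P3 2.
Hamilton: P1 3, P2 3, P3 2.
P2 gets 4 under Jefferson and 3 under Hamilton.

4 and 3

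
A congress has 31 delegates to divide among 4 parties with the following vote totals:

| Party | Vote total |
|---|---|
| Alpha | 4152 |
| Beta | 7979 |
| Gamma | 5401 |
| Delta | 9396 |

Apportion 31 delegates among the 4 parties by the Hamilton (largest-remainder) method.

Alpha 5, Beta 9, Gamma 6, Delta 11

Total 26928; standard divisor 26928/31 ≈ 868.645.
Standard quotas: Alpha 4.7799, Beta 9.1856, Gamma 6.2177, Delta 10.8168.
Lower quotas: Alpha 4, Beta 9, Gamma 6, Delta 10 (sum 29, leaving 2 seats).
Remainders in descending order: Delta 0.8168, Alpha 0.7799, Gamma 0.2177, Beta 0.1856.
Largest remainders: Delta, Alpha receive the extra seats.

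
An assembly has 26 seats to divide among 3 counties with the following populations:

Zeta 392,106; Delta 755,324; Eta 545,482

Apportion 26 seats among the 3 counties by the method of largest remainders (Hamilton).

Standard divisor: 1692912 ÷ 26 = 65112.
Standard quotas: Zeta 6.0220, Delta 11.6004, Eta 8.3776.
Lower quotas: Zeta 6, Delta 11, Eta 8 (sum 25, leaving 1 seat).
Remainders in descending order: Delta 0.6004, Eta 0.3776, Zeta 0.0220.
Largest remainder: Delta receives the extra seat.

Zeta 6; Delta 12; Eta 8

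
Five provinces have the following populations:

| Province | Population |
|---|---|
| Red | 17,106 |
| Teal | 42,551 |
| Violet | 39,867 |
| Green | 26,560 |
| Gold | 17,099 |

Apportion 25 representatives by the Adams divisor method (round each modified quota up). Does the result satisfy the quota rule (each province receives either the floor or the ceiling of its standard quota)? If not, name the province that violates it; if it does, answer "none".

none

Standard quotas: Red 2.987, Teal 7.429, Violet 6.961, Green 4.637, Gold 2.986.
Adams allocation: Red 3, Teal 7, Violet 7, Green 5, Gold 3.
Every allocation lies between the lower and upper quota.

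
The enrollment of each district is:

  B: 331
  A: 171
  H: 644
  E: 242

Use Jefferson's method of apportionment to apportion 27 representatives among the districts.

B: 6, A: 3, H: 13, E: 5

Standard divisor 1388/27 ≈ 51.407; standard quotas: B 6.439, A 3.326, H 12.527, E 4.707.
Rounding down gives 6, 3, 12, 4 = 25 seats, so the divisor must be adjusted.
With modified divisor 48: modified quotas B 6.896, A 3.562, H 13.417, E 5.042.
Rounding down: B 6, A 3, H 13, E 5 (total 27).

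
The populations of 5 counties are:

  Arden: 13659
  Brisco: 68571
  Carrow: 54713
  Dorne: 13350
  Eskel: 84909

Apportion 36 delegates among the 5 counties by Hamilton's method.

The standard divisor is 235202/36 ≈ 6533.389.
Standard quotas: Arden 2.0906, Brisco 10.4955, Carrow 8.3744, Dorne 2.0433, Eskel 12.9962.
Lower quotas: Arden 2, Brisco 10, Carrow 8, Dorne 2, Eskel 12 (sum 34, leaving 2 seats).
Remainders in descending order: Eskel 0.9962, Brisco 0.4955, Carrow 0.3744, Arden 0.0906, Dorne 0.0433.
Largest remainders: Eskel, Brisco receive the extra seats.

Arden 2; Brisco 11; Carrow 8; Dorne 2; Eskel 13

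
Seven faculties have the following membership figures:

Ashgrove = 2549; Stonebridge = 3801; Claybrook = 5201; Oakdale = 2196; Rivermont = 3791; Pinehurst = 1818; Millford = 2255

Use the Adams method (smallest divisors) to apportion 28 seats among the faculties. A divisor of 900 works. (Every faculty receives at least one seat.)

With modified divisor 900: modified quotas Ashgrove 2.832, Stonebridge 4.223, Claybrook 5.779, Oakdale 2.440, Rivermont 4.212, Pinehurst 2.020, Millford 2.506.
Rounding up: Ashgrove 3, Stonebridge 5, Claybrook 6, Oakdale 3, Rivermont 5, Pinehurst 3, Millford 3 (total 28).

Ashgrove 3; Stonebridge 5; Claybrook 6; Oakdale 3; Rivermont 5; Pinehurst 3; Millford 3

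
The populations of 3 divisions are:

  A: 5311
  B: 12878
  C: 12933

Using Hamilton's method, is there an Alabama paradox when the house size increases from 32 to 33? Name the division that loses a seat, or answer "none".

A

At 32 seats: A 6, B 13, C 13.
At 33 seats: A 5, B 14, C 14.
A drops from 6 to 5.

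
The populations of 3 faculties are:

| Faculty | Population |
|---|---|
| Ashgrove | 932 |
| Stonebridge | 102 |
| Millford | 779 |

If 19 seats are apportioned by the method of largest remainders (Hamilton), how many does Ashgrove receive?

10

Standard divisor: 1813 ÷ 19 ≈ 95.421.
Standard quotas: Ashgrove 9.767, Stonebridge 1.069, Millford 8.164.
Lower quotas: Ashgrove 9, Stonebridge 1, Millford 8 (sum 18, leaving 1 seat).
Remainders in descending order: Ashgrove 0.767, Millford 0.164, Stonebridge 0.069.
Largest remainder: Ashgrove receives the extra seat.
Ashgrove receives 10.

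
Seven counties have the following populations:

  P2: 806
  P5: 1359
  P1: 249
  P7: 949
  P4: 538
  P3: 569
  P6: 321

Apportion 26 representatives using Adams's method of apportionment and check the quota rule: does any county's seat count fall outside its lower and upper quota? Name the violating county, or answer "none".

Standard quotas: P2 4.374, P5 7.375, P1 1.351, P7 5.150, P4 2.920, P3 3.088, P6 1.742.
Adams allocation: P2 4, P5 7, P1 2, P7 5, P4 3, P3 3, P6 2.
Every allocation lies between the lower and upper quota.

none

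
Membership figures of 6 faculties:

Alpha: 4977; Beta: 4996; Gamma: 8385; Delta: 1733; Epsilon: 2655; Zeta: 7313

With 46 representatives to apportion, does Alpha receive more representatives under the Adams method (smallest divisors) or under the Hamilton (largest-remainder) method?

Adams

Adams: Alpha 8, Beta 8, Gamma 12, Delta 3, Epsilon 4, Zeta 11.
Hamilton: Alpha 7, Beta 8, Gamma 13, Delta 3, Epsilon 4, Zeta 11.
Alpha gets 8 under Adams and 7 under Hamilton.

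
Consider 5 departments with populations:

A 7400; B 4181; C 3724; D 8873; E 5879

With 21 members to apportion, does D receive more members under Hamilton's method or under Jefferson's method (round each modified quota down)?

Jefferson

Hamilton: A 5, B 3, C 3, D 6, E 4.
Jefferson: A 5, B 3, C 2, D 7, E 4.
D gets 6 under Hamilton and 7 under Jefferson.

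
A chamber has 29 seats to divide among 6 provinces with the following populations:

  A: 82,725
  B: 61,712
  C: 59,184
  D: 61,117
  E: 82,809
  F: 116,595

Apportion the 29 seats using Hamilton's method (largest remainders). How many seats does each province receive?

A 5, B 4, C 4, D 4, E 5, F 7

The standard divisor is 464142/29 ≈ 16004.897.
Standard quotas: A 5.1687, B 3.8558, C 3.6979, D 3.8186, E 5.1740, F 7.2850.
Lower quotas: A 5, B 3, C 3, D 3, E 5, F 7 (sum 26, leaving 3 seats).
Remainders in descending order: B 0.8558, D 0.8186, C 0.6979, F 0.2850, E 0.1740, A 0.1687.
Largest remainders: B, D, C receive the extra seats.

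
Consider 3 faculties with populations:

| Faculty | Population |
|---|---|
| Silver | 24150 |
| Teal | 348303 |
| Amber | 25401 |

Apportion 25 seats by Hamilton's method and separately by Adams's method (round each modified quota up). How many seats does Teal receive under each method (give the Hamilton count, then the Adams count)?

Hamilton: Silver 1, Teal 22, Amber 2.
Adams: Silver 2, Teal 21, Amber 2.
Teal gets 22 under Hamilton and 21 under Adams.

22 and 21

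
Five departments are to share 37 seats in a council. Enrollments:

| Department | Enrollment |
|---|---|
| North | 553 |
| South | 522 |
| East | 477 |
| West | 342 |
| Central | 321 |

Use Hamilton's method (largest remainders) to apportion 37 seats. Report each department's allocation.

The standard divisor is 2215/37 ≈ 59.865.
Standard quotas: North 9.237, South 8.720, East 7.968, West 5.713, Central 5.362.
Lower quotas: North 9, South 8, East 7, West 5, Central 5 (sum 34, leaving 3 seats).
Remainders in descending order: East 0.968, South 0.720, West 0.713, Central 0.362, North 0.237.
Largest remainders: East, South, West receive the extra seats.

North 9, South 9, East 8, West 6, Central 5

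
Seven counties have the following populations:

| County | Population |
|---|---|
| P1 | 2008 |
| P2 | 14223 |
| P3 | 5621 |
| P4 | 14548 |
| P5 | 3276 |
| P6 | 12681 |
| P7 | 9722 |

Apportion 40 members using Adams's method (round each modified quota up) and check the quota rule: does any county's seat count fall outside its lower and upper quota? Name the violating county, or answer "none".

Standard quotas: P1 1.294, P2 9.164, P3 3.622, P4 9.374, P5 2.111, P6 8.171, P7 6.264.
Adams allocation: P1 2, P2 9, P3 4, P4 9, P5 2, P6 8, P7 6.
Every allocation lies between the lower and upper quota.

none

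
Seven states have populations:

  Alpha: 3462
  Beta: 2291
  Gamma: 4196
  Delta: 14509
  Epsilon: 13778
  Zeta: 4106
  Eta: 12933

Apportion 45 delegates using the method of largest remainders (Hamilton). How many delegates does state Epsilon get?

11

Standard divisor: 55275 ÷ 45 ≈ 1228.333.
Standard quotas: Alpha 2.8185, Beta 1.8651, Gamma 3.4160, Delta 11.8119, Epsilon 11.2168, Zeta 3.3427, Eta 10.5289.
Lower quotas: Alpha 2, Beta 1, Gamma 3, Delta 11, Epsilon 11, Zeta 3, Eta 10 (sum 41, leaving 4 seats).
Remainders in descending order: Beta 0.8651, Alpha 0.8185, Delta 0.8119, Eta 0.5289, Gamma 0.4160, Zeta 0.3427, Epsilon 0.2168.
The surplus seats go to Beta, Alpha, Delta, Eta.
Epsilon receives 11.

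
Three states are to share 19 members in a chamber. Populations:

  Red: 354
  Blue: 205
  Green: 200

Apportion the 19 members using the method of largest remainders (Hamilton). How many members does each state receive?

The standard divisor is 759/19 ≈ 39.947.
Standard quotas: Red 8.862, Blue 5.132, Green 5.007.
Lower quotas: Red 8, Blue 5, Green 5 (sum 18, leaving 1 seat).
Remainders in descending order: Red 0.862, Blue 0.132, Green 0.007.
Largest remainder: Red receives the extra seat.

Red: 9, Blue: 5, Green: 5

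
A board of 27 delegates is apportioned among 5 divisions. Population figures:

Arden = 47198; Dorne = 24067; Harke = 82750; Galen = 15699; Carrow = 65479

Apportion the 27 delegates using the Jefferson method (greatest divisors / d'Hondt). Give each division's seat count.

Standard divisor 235193/27 ≈ 8710.852; standard quotas: Arden 5.418, Dorne 2.763, Harke 9.500, Galen 1.802, Carrow 7.517.
Rounding down gives 5, 2, 9, 1, 7 = 24 seats, so the divisor must be adjusted.
With modified divisor 7940: modified quotas Arden 5.944, Dorne 3.031, Harke 10.422, Galen 1.977, Carrow 8.247.
Rounding down: Arden 5, Dorne 3, Harke 10, Galen 1, Carrow 8 (total 27).

Arden: 5; Dorne: 3; Harke: 10; Galen: 1; Carrow: 8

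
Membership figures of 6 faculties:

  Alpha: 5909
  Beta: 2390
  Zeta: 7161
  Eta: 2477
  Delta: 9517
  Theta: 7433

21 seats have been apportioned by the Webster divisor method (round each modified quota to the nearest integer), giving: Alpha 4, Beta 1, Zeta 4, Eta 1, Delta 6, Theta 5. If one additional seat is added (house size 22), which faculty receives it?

Priority for the next seat is population ÷ (current seats + 0.5).
Priorities: Alpha 1313.111, Beta 1593.333, Zeta 1591.333, Eta 1651.333, Delta 1464.154, Theta 1351.455.
Highest priority: Eta.

Eta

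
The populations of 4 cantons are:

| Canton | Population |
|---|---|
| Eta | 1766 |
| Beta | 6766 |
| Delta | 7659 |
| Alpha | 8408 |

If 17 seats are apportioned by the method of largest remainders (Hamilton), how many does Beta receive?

Total 24599; standard divisor 24599/17 = 1447.
Standard quotas: Eta 1.2205, Beta 4.6759, Delta 5.2930, Alpha 5.8106.
Lower quotas: Eta 1, Beta 4, Delta 5, Alpha 5 (sum 15, leaving 2 seats).
Remainders in descending order: Alpha 0.8106, Beta 0.6759, Delta 0.2930, Eta 0.2205.
Largest remainders: Alpha, Beta receive the extra seats.
Beta receives 5.

5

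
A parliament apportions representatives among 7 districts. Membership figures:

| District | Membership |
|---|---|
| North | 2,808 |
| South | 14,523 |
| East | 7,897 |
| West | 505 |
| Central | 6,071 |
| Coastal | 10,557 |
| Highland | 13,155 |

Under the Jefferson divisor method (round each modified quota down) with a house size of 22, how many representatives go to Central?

2

Standard divisor 55516/22 ≈ 2523.455; standard quotas: North 1.113, South 5.755, East 3.129, West 0.200, Central 2.406, Coastal 4.184, Highland 5.213.
Rounding down gives 1, 5, 3, 0, 2, 4, 5 = 20 seats, so the divisor must be adjusted.
With modified divisor 2150: modified quotas North 1.306, South 6.755, East 3.673, West 0.235, Central 2.824, Coastal 4.910, Highland 6.119.
Rounding down: North 1, South 6, East 3, West 0, Central 2, Coastal 4, Highland 6 (total 22).
Central receives 2.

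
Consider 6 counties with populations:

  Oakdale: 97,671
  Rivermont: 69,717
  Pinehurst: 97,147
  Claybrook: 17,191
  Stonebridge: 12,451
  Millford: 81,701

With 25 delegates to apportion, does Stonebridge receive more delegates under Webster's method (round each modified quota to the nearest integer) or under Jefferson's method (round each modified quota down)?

Webster

Webster: Oakdale 7, Rivermont 5, Pinehurst 6, Claybrook 1, Stonebridge 1, Millford 5.
Jefferson: Oakdale 7, Rivermont 5, Pinehurst 7, Claybrook 1, Stonebridge 0, Millford 5.
Stonebridge gets 1 under Webster and 0 under Jefferson.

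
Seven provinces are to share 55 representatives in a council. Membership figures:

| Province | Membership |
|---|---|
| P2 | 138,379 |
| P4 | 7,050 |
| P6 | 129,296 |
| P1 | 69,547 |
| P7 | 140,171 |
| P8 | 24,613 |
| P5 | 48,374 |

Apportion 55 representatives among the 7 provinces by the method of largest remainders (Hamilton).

P2 13, P4 1, P6 13, P1 7, P7 14, P8 2, P5 5

Standard divisor: 557430 ÷ 55 ≈ 10135.091.
Standard quotas: P2 13.6535, P4 0.6956, P6 12.7573, P1 6.8620, P7 13.8303, P8 2.4285, P5 4.7729.
Lower quotas: P2 13, P4 0, P6 12, P1 6, P7 13, P8 2, P5 4 (sum 50, leaving 5 seats).
Remainders in descending order: P1 0.8620, P7 0.8303, P5 0.7729, P6 0.7573, P4 0.6956, P2 0.6535, P8 0.4285.
Largest remainders: P1, P7, P5, P6, P4 receive the extra seats.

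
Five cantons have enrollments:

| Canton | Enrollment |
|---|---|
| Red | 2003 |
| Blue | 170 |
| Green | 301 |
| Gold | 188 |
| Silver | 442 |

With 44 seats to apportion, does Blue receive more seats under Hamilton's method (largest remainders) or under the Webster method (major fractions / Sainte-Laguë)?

Hamilton: Red 28, Blue 3, Green 4, Gold 3, Silver 6.
Webster: Red 29, Blue 2, Green 4, Gold 3, Silver 6.
Blue gets 3 under Hamilton and 2 under Webster.

Hamilton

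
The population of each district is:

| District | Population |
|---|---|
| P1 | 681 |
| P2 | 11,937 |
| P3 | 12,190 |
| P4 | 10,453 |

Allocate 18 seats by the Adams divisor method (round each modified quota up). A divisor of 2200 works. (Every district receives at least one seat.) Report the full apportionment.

With modified divisor 2200: modified quotas P1 0.310, P2 5.426, P3 5.541, P4 4.751.
Rounding up: P1 1, P2 6, P3 6, P4 5 (total 18).

P1: 1, P2: 6, P3: 6, P4: 5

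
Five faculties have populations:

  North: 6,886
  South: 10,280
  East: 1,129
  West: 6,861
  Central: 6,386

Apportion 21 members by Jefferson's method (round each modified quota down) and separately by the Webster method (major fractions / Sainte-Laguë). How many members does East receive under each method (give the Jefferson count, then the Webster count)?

0 and 1

Jefferson: North 5, South 7, East 0, West 5, Central 4.
Webster: North 5, South 7, East 1, West 4, Central 4.
East gets 0 under Jefferson and 1 under Webster.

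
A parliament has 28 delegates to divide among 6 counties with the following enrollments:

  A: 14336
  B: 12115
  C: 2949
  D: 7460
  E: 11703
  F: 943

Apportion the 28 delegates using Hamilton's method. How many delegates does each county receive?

The standard divisor is 49506/28 ≈ 1768.071.
Standard quotas: A 8.1083, B 6.8521, C 1.6679, D 4.2193, E 6.6191, F 0.5333.
Lower quotas: A 8, B 6, C 1, D 4, E 6, F 0 (sum 25, leaving 3 seats).
Remainders in descending order: B 0.8521, C 0.6679, E 0.6191, F 0.5333, D 0.2193, A 0.1083.
The surplus seats go to B, C, E.

A 8, B 7, C 2, D 4, E 7, F 0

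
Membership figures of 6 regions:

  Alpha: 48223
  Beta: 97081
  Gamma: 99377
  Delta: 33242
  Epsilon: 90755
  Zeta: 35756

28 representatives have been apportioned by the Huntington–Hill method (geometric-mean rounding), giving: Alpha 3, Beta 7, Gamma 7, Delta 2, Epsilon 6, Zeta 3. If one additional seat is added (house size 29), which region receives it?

Epsilon

Priority for the next seat is population ÷ (√(s·(s+1))).
Priorities: Alpha 13920.781, Beta 12972.994, Gamma 13279.810, Delta 13570.990, Epsilon 14003.801, Zeta 10321.868.
Highest priority: Epsilon.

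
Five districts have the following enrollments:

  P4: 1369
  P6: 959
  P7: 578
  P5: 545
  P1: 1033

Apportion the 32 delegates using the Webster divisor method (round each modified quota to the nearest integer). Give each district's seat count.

Standard divisor 4484/32 ≈ 140.125; standard quotas: P4 9.770, P6 6.844, P7 4.125, P5 3.889, P1 7.372.
Rounding to the nearest integer gives P4 10, P6 7, P7 4, P5 4, P1 7 — total 32, matching the house size, so no adjustment is needed.

P4: 10; P6: 7; P7: 4; P5: 4; P1: 7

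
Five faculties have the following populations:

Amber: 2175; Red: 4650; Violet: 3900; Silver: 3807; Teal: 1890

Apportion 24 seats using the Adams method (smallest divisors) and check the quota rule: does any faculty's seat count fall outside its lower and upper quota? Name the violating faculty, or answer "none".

Standard quotas: Amber 3.179, Red 6.796, Violet 5.700, Silver 5.564, Teal 2.762.
Adams allocation: Amber 3, Red 7, Violet 6, Silver 5, Teal 3.
Every allocation lies between the lower and upper quota.

none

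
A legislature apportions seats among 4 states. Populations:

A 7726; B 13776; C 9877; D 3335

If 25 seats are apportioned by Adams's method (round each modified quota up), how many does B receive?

Standard divisor 34714/25 ≈ 1388.56; standard quotas: A 5.564, B 9.921, C 7.113, D 2.402.
Rounding up gives 6, 10, 8, 3 = 27 seats, so the divisor must be adjusted.
With modified divisor 1538: modified quotas A 5.023, B 8.957, C 6.422, D 2.168.
Rounding up: A 6, B 9, C 7, D 3 (total 25).
B receives 9.

9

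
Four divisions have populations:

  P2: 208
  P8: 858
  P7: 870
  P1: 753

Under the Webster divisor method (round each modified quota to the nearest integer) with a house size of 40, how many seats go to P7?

13

Standard divisor 2689/40 ≈ 67.225; standard quotas: P2 3.094, P8 12.763, P7 12.942, P1 11.201.
Rounding to the nearest integer gives P2 3, P8 13, P7 13, P1 11 — total 40, matching the house size, so no adjustment is needed.
P7 receives 13.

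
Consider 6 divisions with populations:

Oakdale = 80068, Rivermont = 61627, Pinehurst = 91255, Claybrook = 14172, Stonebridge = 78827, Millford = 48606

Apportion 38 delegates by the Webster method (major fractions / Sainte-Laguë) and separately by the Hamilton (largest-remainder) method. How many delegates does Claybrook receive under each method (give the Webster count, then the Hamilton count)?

Webster: Oakdale 8, Rivermont 6, Pinehurst 10, Claybrook 1, Stonebridge 8, Millford 5.
Hamilton: Oakdale 8, Rivermont 6, Pinehurst 9, Claybrook 2, Stonebridge 8, Millford 5.
Claybrook gets 1 under Webster and 2 under Hamilton.

1 and 2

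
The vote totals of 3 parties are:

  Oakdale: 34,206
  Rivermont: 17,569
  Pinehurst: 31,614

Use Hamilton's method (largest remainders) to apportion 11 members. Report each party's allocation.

Oakdale 5; Rivermont 2; Pinehurst 4

Total 83389; standard divisor 83389/11 ≈ 7580.818.
Standard quotas: Oakdale 4.5122, Rivermont 2.3176, Pinehurst 4.1703.
Lower quotas: Oakdale 4, Rivermont 2, Pinehurst 4 (sum 10, leaving 1 seat).
Remainders in descending order: Oakdale 0.5122, Rivermont 0.3176, Pinehurst 0.1703.
Largest remainder: Oakdale receives the extra seat.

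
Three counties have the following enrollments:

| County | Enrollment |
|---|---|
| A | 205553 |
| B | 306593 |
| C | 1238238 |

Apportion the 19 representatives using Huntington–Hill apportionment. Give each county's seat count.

A=2, B=3, C=14

With divisor 90145: modified quotas A 2.280, B 3.401, C 13.736.
Geometric-mean thresholds: A √(2·3)=2.449, B √(3·4)=3.464, C √(13·14)=13.491.
Each quota rounded against its threshold gives A 2, B 3, C 14 (total 19).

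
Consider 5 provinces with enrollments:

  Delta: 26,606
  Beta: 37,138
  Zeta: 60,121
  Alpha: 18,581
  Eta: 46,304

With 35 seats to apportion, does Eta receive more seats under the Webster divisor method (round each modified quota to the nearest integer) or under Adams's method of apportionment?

Webster: Delta 5, Beta 7, Zeta 11, Alpha 3, Eta 9.
Adams: Delta 5, Beta 7, Zeta 11, Alpha 4, Eta 8.
Eta gets 9 under Webster and 8 under Adams.

Webster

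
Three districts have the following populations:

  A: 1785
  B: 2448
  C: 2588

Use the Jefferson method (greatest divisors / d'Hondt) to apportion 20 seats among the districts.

A 5; B 7; C 8

Standard divisor 6821/20 ≈ 341.05; standard quotas: A 5.234, B 7.178, C 7.588.
Rounding down gives 5, 7, 7 = 19 seats, so the divisor must be adjusted.
With modified divisor 310: modified quotas A 5.758, B 7.897, C 8.348.
Rounding down: A 5, B 7, C 8 (total 20).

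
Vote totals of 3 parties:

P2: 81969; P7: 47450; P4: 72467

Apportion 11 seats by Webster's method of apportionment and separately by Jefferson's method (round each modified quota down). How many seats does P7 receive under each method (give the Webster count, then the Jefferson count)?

Webster: P2 4, P7 3, P4 4.
Jefferson: P2 5, P7 2, P4 4.
P7 gets 3 under Webster and 2 under Jefferson.

3 and 2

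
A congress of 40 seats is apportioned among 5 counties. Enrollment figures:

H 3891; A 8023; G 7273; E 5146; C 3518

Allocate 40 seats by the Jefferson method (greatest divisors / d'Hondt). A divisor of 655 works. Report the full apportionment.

With modified divisor 655: modified quotas H 5.940, A 12.249, G 11.104, E 7.856, C 5.371.
Rounding down: H 5, A 12, G 11, E 7, C 5 (total 40).

H 5, A 12, G 11, E 7, C 5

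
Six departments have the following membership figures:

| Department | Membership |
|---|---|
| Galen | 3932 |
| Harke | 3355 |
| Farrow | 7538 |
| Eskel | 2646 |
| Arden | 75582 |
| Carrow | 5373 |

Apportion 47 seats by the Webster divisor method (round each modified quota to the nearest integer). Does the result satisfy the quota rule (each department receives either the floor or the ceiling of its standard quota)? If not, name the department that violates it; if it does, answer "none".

Arden

Standard quotas: Galen 1.878, Harke 1.602, Farrow 3.600, Eskel 1.264, Arden 36.092, Carrow 2.566.
Webster allocation: Galen 2, Harke 2, Farrow 4, Eskel 1, Arden 35, Carrow 3.
Arden has quota 36.092 (lower 36, upper 37) but receives 35 — outside the quota interval.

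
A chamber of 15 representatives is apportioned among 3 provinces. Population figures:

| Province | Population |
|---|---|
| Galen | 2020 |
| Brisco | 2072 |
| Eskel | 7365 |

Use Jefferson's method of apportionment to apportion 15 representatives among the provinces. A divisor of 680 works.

Galen: 2, Brisco: 3, Eskel: 10

With modified divisor 680: modified quotas Galen 2.971, Brisco 3.047, Eskel 10.831.
Rounding down: Galen 2, Brisco 3, Eskel 10 (total 15).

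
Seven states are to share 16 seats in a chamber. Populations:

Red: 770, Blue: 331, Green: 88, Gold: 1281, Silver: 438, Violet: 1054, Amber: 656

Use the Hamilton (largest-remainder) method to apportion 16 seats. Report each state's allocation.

The standard divisor is 4618/16 ≈ 288.625.
Standard quotas: Red 2.668, Blue 1.147, Green 0.305, Gold 4.438, Silver 1.518, Violet 3.652, Amber 2.273.
Lower quotas: Red 2, Blue 1, Green 0, Gold 4, Silver 1, Violet 3, Amber 2 (sum 13, leaving 3 seats).
Remainders in descending order: Red 0.668, Violet 0.652, Silver 0.518, Gold 0.438, Green 0.305, Amber 0.273, Blue 0.147.
Largest remainders: Red, Violet, Silver receive the extra seats.

Red=3; Blue=1; Green=0; Gold=4; Silver=2; Violet=4; Amber=2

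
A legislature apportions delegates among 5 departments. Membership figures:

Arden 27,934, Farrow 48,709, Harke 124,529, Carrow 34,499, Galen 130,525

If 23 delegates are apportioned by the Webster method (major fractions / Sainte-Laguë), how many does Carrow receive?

2

Standard divisor 366196/23 ≈ 15921.565; standard quotas: Arden 1.754, Farrow 3.059, Harke 7.821, Carrow 2.167, Galen 8.198.
Rounding to the nearest integer gives Arden 2, Farrow 3, Harke 8, Carrow 2, Galen 8 — total 23, matching the house size, so no adjustment is needed.
Carrow receives 2.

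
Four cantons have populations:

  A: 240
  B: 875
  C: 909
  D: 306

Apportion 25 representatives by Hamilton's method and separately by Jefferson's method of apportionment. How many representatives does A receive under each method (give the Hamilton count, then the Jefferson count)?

Hamilton: A 3, B 9, C 10, D 3.
Jefferson: A 2, B 10, C 10, D 3.
A gets 3 under Hamilton and 2 under Jefferson.

3 and 2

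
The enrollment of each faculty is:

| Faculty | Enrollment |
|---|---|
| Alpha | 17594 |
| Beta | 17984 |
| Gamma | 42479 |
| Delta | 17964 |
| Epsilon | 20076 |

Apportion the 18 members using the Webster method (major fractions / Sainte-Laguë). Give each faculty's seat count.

Standard divisor 116097/18 ≈ 6449.833; standard quotas: Alpha 2.728, Beta 2.788, Gamma 6.586, Delta 2.785, Epsilon 3.113.
Rounding to the nearest integer gives 3, 3, 7, 3, 3 = 19 seats, so the divisor must be adjusted.
With modified divisor 6800: modified quotas Alpha 2.587, Beta 2.645, Gamma 6.247, Delta 2.642, Epsilon 2.952.
Rounding to the nearest integer: Alpha 3, Beta 3, Gamma 6, Delta 3, Epsilon 3 (total 18).

Alpha: 3, Beta: 3, Gamma: 6, Delta: 3, Epsilon: 3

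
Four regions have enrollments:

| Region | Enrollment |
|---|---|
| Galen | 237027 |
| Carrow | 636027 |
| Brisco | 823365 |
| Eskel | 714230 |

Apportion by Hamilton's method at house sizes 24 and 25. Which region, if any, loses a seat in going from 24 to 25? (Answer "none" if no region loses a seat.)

Galen

At 24 seats: Galen 3, Carrow 6, Brisco 8, Eskel 7.
At 25 seats: Galen 2, Carrow 7, Brisco 9, Eskel 7.
Galen drops from 3 to 2.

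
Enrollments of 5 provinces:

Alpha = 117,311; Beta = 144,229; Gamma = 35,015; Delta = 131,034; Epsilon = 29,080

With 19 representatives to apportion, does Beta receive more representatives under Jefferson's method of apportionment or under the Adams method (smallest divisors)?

Jefferson

Jefferson: Alpha 5, Beta 6, Gamma 1, Delta 6, Epsilon 1.
Adams: Alpha 5, Beta 5, Gamma 2, Delta 5, Epsilon 2.
Beta gets 6 under Jefferson and 5 under Adams.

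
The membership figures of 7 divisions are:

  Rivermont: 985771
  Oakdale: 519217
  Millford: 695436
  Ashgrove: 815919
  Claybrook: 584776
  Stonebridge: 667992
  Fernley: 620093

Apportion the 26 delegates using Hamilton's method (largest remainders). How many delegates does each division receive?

The standard divisor is 4889204/26 ≈ 188046.308.
Standard quotas: Rivermont 5.2422, Oakdale 2.7611, Millford 3.6982, Ashgrove 4.3389, Claybrook 3.1097, Stonebridge 3.5523, Fernley 3.2976.
Lower quotas: Rivermont 5, Oakdale 2, Millford 3, Ashgrove 4, Claybrook 3, Stonebridge 3, Fernley 3 (sum 23, leaving 3 seats).
Remainders in descending order: Oakdale 0.7611, Millford 0.6982, Stonebridge 0.5523, Ashgrove 0.3389, Fernley 0.2976, Rivermont 0.2422, Claybrook 0.1097.
Largest remainders: Oakdale, Millford, Stonebridge receive the extra seats.

Rivermont: 5, Oakdale: 3, Millford: 4, Ashgrove: 4, Claybrook: 3, Stonebridge: 4, Fernley: 3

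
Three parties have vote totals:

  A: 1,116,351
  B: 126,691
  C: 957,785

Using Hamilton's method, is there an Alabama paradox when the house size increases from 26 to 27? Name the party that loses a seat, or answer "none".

B

At 26 seats: A 13, B 2, C 11.
At 27 seats: A 14, B 1, C 12.
B drops from 2 to 1.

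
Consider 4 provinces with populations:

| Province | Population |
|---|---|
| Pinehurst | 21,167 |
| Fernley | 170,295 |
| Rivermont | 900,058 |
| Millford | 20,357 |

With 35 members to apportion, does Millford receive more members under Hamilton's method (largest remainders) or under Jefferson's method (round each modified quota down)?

Hamilton

Hamilton: Pinehurst 1, Fernley 5, Rivermont 28, Millford 1.
Jefferson: Pinehurst 0, Fernley 5, Rivermont 30, Millford 0.
Millford gets 1 under Hamilton and 0 under Jefferson.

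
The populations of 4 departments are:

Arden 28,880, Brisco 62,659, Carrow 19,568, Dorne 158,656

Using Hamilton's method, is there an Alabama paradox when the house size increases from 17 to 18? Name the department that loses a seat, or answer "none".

none

At 17 seats: Arden 2, Brisco 4, Carrow 1, Dorne 10.
At 18 seats: Arden 2, Brisco 4, Carrow 1, Dorne 11.
No department's allocation decreased.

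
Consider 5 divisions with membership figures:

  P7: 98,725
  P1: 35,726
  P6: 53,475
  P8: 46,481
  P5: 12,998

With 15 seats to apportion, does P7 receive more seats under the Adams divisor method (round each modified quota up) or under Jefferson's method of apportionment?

Adams: P7 6, P1 2, P6 3, P8 3, P5 1.
Jefferson: P7 7, P1 2, P6 3, P8 3, P5 0.
P7 gets 6 under Adams and 7 under Jefferson.

Jefferson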